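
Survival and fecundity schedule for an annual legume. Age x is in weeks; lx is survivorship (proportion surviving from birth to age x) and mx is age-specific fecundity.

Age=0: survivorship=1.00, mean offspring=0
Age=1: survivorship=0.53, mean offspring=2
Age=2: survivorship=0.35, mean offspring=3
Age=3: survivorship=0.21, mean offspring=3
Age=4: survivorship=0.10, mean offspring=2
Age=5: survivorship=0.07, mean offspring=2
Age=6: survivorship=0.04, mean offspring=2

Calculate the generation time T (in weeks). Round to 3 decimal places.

2.225

lx·mx: 0, 1.06, 1.05, 0.63, 0.2, 0.14, 0.08 → R0 = 3.16
x·lx·mx: 0, 1.06, 2.1, 1.89, 0.8, 0.7, 0.48 → Σ = 7.03
T = 7.03 / 3.16 = 2.224684… → 2.225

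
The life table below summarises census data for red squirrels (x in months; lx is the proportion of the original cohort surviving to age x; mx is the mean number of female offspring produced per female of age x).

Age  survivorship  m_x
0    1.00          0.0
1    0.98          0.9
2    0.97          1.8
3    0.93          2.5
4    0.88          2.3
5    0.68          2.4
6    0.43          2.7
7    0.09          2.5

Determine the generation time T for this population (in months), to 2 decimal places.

lx·mx: 0, 0.882, 1.746, 2.325, 2.024, 1.632, 1.161, 0.225 → R0 = 9.995
x·lx·mx: 0, 0.882, 3.492, 6.975, 8.096, 8.16, 6.966, 1.575 → Σ = 36.146
T = 36.146 / 9.995 = 3.616408… → 3.62

3.62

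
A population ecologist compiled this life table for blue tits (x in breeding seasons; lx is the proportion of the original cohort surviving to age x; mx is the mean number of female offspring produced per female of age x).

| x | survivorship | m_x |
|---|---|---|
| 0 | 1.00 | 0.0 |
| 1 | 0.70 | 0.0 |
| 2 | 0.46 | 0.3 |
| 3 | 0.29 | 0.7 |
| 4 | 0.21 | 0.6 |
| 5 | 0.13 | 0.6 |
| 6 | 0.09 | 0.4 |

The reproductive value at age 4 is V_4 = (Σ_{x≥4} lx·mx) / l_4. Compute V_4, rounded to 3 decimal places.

1.143

lx·mx for x ≥ 4: 0.126, 0.078, 0.036 → sum = 0.24
V_4 = 0.24 / l_4 = 0.24 / 0.21 = 1.142857… → 1.143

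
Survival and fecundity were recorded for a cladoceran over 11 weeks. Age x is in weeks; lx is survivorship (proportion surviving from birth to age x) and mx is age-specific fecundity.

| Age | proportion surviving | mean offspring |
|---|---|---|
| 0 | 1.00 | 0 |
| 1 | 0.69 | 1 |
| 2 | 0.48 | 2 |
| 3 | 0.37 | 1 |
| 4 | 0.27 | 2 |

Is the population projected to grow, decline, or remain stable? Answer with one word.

R0 = Σ lx·mx = 0 + 0.69 + 0.96 + 0.37 + 0.54 = 2.56
R0 > 1, so the population is growing.

growing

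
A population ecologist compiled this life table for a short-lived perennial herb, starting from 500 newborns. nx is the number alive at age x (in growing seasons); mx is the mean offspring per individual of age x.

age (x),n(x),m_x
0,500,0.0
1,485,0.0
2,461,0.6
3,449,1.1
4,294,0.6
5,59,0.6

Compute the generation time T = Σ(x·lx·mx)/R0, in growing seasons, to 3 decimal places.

lx = nx/n0 = nx/500: 1, 0.97, 0.922, 0.898, 0.588, 0.118
lx·mx: 0, 0, 0.5532, 0.9878, 0.3528, 0.0708 → R0 = 1.9646
x·lx·mx: 0, 0, 1.1064, 2.9634, 1.4112, 0.354 → Σ = 5.835
T = 5.835 / 1.9646 = 2.97007… → 2.970

2.970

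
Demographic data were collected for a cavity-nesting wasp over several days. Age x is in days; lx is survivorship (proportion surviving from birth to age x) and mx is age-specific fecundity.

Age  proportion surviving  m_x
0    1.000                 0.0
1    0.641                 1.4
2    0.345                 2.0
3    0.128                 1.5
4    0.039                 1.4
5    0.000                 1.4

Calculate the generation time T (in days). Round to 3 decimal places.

1.675

lx·mx: 0, 0.8974, 0.69, 0.192, 0.0546, 0 → R0 = 1.834
x·lx·mx: 0, 0.8974, 1.38, 0.576, 0.2184, 0 → Σ = 3.0718
T = 3.0718 / 1.834 = 1.674918… → 1.675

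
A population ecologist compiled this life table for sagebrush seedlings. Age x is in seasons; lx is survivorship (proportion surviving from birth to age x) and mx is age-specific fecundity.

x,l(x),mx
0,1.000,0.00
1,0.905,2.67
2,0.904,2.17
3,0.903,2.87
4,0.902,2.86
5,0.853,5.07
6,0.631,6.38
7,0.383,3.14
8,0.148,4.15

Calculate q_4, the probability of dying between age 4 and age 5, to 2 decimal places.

q_4 = (l_4 − l_5) / l_4 = (0.902 − 0.853) / 0.902
     = 0.049 / 0.902 = 0.054324… → 0.05

0.05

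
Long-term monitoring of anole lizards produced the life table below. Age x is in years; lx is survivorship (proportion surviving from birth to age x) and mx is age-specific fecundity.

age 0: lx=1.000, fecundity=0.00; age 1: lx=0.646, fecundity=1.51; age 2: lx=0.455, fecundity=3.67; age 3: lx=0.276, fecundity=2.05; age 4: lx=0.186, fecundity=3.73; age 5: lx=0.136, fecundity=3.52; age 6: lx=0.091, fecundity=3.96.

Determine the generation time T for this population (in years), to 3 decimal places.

lx·mx: 0, 0.97546, 1.66985, 0.5658, 0.69378, 0.47872, 0.36036 → R0 = 4.74397
x·lx·mx: 0, 0.97546, 3.3397, 1.6974, 2.77512, 2.3936, 2.16216 → Σ = 13.34344
T = 13.34344 / 4.74397 = 2.812716… → 2.813

2.813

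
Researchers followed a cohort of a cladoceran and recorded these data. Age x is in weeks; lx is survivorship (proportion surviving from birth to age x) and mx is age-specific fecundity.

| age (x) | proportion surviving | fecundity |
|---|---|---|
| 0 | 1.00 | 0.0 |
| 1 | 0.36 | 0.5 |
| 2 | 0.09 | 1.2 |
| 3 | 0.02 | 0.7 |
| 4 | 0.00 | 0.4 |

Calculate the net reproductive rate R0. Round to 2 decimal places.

lx·mx by age: 0, 0.18, 0.108, 0.014, 0
R0 = Σ lx·mx = 0.302 → 0.30

0.30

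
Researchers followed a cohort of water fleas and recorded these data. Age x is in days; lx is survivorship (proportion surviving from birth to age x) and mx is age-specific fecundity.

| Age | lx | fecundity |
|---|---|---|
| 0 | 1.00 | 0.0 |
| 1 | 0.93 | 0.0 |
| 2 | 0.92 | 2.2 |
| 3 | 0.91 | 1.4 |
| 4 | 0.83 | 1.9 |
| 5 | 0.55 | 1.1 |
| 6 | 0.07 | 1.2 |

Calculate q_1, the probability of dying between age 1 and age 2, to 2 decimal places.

0.01

q_1 = (l_1 − l_2) / l_1 = (0.93 − 0.92) / 0.93
     = 0.01 / 0.93 = 0.010753… → 0.01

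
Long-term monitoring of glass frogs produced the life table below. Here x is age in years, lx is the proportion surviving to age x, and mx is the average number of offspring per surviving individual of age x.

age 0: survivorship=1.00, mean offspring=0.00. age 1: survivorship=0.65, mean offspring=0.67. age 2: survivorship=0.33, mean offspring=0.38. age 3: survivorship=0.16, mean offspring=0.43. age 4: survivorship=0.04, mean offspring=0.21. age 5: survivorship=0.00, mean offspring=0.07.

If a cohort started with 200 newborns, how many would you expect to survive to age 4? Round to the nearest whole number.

8

Expected survivors = N0 · l_4 = 200 × 0.04 = 8 → 8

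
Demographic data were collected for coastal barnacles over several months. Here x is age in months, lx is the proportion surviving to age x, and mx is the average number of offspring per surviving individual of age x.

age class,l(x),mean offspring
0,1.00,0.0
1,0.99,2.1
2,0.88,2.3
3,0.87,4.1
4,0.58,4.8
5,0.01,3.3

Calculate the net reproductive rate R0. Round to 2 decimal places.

lx·mx by age: 0, 2.079, 2.024, 3.567, 2.784, 0.033
R0 = Σ lx·mx = 10.487 → 10.49

10.49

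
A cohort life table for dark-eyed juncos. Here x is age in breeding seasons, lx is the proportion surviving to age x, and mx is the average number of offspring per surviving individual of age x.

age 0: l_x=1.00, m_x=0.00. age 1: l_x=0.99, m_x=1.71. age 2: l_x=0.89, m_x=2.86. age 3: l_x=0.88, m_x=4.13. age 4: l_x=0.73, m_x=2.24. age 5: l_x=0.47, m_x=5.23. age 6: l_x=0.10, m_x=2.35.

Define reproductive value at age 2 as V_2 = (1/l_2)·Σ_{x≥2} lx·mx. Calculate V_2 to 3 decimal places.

lx·mx for x ≥ 2: 2.5454, 3.6344, 1.6352, 2.4581, 0.235 → sum = 10.5081
V_2 = 10.5081 / l_2 = 10.5081 / 0.89 = 11.806854… → 11.807

11.807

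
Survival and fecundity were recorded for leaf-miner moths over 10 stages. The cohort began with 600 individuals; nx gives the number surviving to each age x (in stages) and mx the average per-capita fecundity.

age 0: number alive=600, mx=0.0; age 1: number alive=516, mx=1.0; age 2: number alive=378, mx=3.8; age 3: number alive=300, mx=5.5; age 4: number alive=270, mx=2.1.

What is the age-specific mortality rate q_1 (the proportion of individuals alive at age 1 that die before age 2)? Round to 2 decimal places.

lx = nx/n0 = nx/600: 1, 0.86, 0.63, 0.5, 0.45
q_1 = (l_1 − l_2) / l_1 = (0.86 − 0.63) / 0.86
     = 0.23 / 0.86 = 0.267442… → 0.27

0.27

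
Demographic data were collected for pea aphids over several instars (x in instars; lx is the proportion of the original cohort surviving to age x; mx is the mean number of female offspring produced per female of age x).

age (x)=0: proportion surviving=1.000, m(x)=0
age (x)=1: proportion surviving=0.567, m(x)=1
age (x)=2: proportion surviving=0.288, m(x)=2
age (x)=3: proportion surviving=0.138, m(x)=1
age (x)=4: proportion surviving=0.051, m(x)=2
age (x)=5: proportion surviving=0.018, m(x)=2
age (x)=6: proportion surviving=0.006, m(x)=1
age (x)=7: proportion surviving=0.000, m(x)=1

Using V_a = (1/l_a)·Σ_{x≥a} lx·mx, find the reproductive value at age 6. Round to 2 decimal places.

lx·mx for x ≥ 6: 0.006, 0 → sum = 0.006
V_6 = 0.006 / l_6 = 0.006 / 0.006 = 1 → 1.00

1.00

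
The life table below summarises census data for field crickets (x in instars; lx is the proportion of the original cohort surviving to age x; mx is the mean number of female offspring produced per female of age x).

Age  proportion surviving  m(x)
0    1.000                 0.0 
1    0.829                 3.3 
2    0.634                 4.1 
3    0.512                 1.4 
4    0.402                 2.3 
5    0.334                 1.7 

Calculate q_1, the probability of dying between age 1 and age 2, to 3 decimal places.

q_1 = (l_1 − l_2) / l_1 = (0.829 − 0.634) / 0.829
     = 0.195 / 0.829 = 0.235223… → 0.235

0.235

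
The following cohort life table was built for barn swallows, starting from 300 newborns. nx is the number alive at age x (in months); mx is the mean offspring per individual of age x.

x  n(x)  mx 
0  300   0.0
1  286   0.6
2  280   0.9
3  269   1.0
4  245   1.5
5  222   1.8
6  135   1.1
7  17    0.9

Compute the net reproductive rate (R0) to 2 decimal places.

lx = nx/n0 = nx/300: 1, 0.95333…, 0.93333…, 0.89667…, 0.81667…, 0.74, 0.45, 0.05667…
lx·mx by age: 0, 0.572…, 0.84…, 0.896667…, 1.225…, 1.332, 0.495, 0.051…
R0 = Σ lx·mx = 5.411667… → 5.41

5.41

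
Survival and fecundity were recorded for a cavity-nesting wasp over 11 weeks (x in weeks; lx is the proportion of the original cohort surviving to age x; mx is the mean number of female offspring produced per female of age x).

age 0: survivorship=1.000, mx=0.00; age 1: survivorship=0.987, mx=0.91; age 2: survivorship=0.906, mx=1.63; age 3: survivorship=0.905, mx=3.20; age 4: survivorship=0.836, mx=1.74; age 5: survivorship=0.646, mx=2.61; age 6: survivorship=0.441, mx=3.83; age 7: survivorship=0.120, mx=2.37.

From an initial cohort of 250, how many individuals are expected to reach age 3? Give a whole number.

226

Expected survivors = N0 · l_3 = 250 × 0.905 = 226.25 → 226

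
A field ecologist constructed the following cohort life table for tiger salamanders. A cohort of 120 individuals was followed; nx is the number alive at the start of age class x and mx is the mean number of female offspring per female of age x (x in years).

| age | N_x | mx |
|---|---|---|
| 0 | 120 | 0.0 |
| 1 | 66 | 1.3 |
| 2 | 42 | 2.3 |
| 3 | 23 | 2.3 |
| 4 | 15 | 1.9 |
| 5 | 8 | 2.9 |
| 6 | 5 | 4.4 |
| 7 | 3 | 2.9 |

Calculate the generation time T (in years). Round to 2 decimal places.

2.71

lx = nx/n0 = nx/120: 1, 0.55, 0.35, 0.19167…, 0.125, 0.06667…, 0.04167…, 0.025
lx·mx: 0, 0.715, 0.805, 0.440833…, 0.2375, 0.193333…, 0.183333…, 0.0725 → R0 = 2.6475…
x·lx·mx: 0, 0.715, 1.61, 1.3225…, 0.95, 0.966667…, 1.1…, 0.5075 → Σ = 7.171667…
T = 7.171667… / 2.6475… = 2.708845… → 2.71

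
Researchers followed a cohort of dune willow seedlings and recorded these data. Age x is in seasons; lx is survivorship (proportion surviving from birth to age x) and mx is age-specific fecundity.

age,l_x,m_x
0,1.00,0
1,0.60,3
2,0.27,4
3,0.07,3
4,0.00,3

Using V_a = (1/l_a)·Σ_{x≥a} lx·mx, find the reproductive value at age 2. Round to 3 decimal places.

4.778

lx·mx for x ≥ 2: 1.08, 0.21, 0 → sum = 1.29
V_2 = 1.29 / l_2 = 1.29 / 0.27 = 4.777778… → 4.778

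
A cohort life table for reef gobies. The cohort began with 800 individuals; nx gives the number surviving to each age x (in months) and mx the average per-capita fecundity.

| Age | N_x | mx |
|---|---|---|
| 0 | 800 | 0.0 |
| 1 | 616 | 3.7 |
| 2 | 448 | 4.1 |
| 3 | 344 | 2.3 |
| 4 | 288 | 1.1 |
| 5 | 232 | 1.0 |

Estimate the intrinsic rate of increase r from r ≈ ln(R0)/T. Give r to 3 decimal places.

lx = nx/n0 = nx/800: 1, 0.77, 0.56, 0.43, 0.36, 0.29
R0 = Σ lx·mx = 0 + 2.849 + 2.296 + 0.989 + 0.396 + 0.29 = 6.82
Σ x·lx·mx = 13.442; T = 13.442/6.82 = 1.97097…
r ≈ ln(R0)/T = ln(6.82)/1.97097… = 0.97407… → 0.974

0.974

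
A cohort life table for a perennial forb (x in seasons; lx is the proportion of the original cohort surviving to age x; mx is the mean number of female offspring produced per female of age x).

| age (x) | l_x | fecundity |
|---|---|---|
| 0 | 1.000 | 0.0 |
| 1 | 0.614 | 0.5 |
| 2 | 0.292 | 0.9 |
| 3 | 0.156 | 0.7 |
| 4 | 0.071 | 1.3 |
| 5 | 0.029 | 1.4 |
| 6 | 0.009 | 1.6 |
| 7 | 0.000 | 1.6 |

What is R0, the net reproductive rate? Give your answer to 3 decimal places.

lx·mx by age: 0, 0.307, 0.2628, 0.1092, 0.0923, 0.0406, 0.0144, 0
R0 = Σ lx·mx = 0.8263 → 0.826

0.826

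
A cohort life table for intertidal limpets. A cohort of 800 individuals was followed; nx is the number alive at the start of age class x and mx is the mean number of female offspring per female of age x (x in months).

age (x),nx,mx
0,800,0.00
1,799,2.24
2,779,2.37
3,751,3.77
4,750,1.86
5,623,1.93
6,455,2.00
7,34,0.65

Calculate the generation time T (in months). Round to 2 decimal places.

3.12

lx = nx/n0 = nx/800: 1, 0.99875, 0.97375, 0.93875, 0.9375, 0.77875, 0.56875, 0.0425
lx·mx: 0, 2.2372…, 2.307788…, 3.539088…, 1.74375, 1.502988…, 1.1375…, 0.027625 → R0 = 12.495938…
x·lx·mx: 0, 2.2372…, 4.615575…, 10.617263…, 6.975, 7.514938…, 6.825…, 0.193375 → Σ = 38.97835…
T = 38.97835… / 12.495938… = 3.119282… → 3.12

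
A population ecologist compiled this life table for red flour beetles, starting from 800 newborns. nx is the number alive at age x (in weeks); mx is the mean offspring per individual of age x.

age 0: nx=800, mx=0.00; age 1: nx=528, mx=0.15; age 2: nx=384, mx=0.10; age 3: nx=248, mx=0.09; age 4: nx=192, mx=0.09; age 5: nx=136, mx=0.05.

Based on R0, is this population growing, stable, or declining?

declining

lx = nx/n0 = nx/800: 1, 0.66, 0.48, 0.31, 0.24, 0.17
R0 = Σ lx·mx = 0 + 0.099 + 0.048 + 0.0279 + 0.0216 + 0.0085 = 0.205
R0 < 1, so the population is declining.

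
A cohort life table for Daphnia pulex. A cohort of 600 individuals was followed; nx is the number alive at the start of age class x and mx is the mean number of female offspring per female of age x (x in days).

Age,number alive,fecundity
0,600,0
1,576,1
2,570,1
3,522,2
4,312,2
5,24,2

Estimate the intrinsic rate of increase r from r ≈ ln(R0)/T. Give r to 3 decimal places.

0.590

lx = nx/n0 = nx/600: 1, 0.96, 0.95, 0.87, 0.52, 0.04
R0 = Σ lx·mx = 0 + 0.96 + 0.95 + 1.74 + 1.04 + 0.08 = 4.77
Σ x·lx·mx = 12.64; T = 12.64/4.77 = 2.6499…
r ≈ ln(R0)/T = ln(4.77)/2.6499… = 0.58959… → 0.590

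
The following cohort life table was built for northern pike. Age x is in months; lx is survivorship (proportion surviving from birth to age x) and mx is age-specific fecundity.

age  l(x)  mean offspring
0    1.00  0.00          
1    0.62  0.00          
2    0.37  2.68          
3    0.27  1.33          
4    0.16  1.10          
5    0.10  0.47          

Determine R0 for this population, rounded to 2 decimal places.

1.57

lx·mx by age: 0, 0, 0.9916, 0.3591, 0.176, 0.047
R0 = Σ lx·mx = 1.5737 → 1.57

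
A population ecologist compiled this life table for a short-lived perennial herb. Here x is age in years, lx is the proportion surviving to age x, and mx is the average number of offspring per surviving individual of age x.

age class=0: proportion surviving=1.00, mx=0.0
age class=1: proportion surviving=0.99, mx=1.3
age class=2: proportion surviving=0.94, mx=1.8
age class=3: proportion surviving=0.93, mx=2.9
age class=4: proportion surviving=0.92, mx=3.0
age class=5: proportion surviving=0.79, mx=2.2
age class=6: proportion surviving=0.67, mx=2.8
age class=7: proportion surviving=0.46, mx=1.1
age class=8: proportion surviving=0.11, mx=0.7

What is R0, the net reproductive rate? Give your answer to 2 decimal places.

12.63

lx·mx by age: 0, 1.287, 1.692, 2.697, 2.76, 1.738, 1.876, 0.506, 0.077
R0 = Σ lx·mx = 12.633 → 12.63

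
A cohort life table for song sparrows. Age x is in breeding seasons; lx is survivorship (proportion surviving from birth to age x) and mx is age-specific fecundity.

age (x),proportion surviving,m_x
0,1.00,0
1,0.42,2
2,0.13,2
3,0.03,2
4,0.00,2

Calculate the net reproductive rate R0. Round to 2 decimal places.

lx·mx by age: 0, 0.84, 0.26, 0.06, 0
R0 = Σ lx·mx = 1.16 → 1.16

1.16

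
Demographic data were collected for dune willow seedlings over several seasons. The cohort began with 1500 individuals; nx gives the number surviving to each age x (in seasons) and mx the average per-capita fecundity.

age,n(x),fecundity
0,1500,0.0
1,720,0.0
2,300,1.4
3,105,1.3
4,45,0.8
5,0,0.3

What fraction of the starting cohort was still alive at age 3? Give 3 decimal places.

0.070

l_3 = n_3/n_0 = 105/1500 = 0.07 → 0.070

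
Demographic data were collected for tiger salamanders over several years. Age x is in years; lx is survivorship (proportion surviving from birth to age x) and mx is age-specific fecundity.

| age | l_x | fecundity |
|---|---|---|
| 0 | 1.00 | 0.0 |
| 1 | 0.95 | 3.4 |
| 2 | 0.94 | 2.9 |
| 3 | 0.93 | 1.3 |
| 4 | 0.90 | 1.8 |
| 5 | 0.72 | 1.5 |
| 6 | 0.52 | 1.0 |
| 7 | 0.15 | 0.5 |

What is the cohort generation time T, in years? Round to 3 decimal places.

2.661

lx·mx: 0, 3.23, 2.726, 1.209, 1.62, 1.08, 0.52, 0.075 → R0 = 10.46
x·lx·mx: 0, 3.23, 5.452, 3.627, 6.48, 5.4, 3.12, 0.525 → Σ = 27.834
T = 27.834 / 10.46 = 2.660994… → 2.661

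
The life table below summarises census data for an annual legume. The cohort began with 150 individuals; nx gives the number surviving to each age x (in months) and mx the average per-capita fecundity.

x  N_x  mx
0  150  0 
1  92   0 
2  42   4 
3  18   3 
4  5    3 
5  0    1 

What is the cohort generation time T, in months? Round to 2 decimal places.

2.35

lx = nx/n0 = nx/150: 1, 0.61333…, 0.28, 0.12, 0.03333…, 0
lx·mx: 0, 0, 1.12, 0.36, 0.1…, 0 → R0 = 1.58…
x·lx·mx: 0, 0, 2.24, 1.08, 0.4…, 0 → Σ = 3.72…
T = 3.72… / 1.58… = 2.35443… → 2.35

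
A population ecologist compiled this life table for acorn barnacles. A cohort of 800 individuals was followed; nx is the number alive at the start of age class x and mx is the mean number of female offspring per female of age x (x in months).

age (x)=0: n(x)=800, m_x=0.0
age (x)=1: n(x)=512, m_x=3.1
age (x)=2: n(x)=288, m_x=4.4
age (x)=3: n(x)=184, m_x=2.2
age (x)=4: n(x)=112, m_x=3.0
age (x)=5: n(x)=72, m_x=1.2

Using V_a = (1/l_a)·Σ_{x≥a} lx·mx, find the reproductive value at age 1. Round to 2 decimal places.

lx = nx/n0 = nx/800: 1, 0.64, 0.36, 0.23, 0.14, 0.09
lx·mx for x ≥ 1: 1.984, 1.584, 0.506, 0.42, 0.108 → sum = 4.602
V_1 = 4.602 / l_1 = 4.602 / 0.64 = 7.190625 → 7.19

7.19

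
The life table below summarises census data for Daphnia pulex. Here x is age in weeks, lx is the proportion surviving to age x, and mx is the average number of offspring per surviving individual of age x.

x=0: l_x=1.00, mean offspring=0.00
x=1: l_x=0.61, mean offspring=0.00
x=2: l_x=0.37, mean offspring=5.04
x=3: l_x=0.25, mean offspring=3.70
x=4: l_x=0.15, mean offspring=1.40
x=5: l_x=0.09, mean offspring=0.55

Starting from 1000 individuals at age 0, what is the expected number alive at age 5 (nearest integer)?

90

Expected survivors = N0 · l_5 = 1000 × 0.09 = 90 → 90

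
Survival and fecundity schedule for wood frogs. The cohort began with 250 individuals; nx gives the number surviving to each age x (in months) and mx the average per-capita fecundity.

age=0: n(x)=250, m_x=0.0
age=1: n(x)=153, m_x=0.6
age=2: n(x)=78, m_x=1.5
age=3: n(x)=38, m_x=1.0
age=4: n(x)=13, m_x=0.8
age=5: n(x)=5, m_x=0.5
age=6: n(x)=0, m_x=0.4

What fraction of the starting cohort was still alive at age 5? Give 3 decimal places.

l_5 = n_5/n_0 = 5/250 = 0.02 → 0.020

0.020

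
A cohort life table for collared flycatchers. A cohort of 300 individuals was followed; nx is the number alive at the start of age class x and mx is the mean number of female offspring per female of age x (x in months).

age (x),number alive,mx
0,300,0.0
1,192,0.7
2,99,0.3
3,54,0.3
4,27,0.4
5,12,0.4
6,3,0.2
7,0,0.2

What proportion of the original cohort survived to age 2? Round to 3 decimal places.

l_2 = n_2/n_0 = 99/300 = 0.33 → 0.330

0.330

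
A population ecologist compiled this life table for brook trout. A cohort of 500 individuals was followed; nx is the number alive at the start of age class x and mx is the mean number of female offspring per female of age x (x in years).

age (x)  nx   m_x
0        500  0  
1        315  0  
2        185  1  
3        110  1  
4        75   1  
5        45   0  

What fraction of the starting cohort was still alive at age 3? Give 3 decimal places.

l_3 = n_3/n_0 = 110/500 = 0.22 → 0.220

0.220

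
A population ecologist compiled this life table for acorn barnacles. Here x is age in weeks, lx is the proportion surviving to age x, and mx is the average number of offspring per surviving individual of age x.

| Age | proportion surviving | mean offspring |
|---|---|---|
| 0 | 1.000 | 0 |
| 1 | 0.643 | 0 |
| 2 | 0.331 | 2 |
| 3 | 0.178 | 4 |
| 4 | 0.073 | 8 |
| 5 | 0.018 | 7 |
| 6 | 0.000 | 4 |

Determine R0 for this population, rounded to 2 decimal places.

lx·mx by age: 0, 0, 0.662, 0.712, 0.584, 0.126, 0
R0 = Σ lx·mx = 2.084 → 2.08

2.08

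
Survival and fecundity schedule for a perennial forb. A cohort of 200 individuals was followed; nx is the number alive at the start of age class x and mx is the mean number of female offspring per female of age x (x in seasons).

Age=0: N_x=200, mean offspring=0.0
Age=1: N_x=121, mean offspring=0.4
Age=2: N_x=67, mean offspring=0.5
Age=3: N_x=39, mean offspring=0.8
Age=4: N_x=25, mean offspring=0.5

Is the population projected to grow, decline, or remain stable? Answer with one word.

lx = nx/n0 = nx/200: 1, 0.605, 0.335, 0.195, 0.125
R0 = Σ lx·mx = 0 + 0.242 + 0.1675 + 0.156 + 0.0625 = 0.628
R0 < 1, so the population is declining.

declining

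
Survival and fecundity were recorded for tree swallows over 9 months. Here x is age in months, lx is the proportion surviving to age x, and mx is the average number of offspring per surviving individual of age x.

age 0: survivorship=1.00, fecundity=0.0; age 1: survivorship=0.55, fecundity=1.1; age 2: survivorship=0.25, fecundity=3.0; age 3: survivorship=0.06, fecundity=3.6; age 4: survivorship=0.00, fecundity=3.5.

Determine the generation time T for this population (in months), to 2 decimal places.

lx·mx: 0, 0.605, 0.75, 0.216, 0 → R0 = 1.571
x·lx·mx: 0, 0.605, 1.5, 0.648, 0 → Σ = 2.753
T = 2.753 / 1.571 = 1.752387… → 1.75

1.75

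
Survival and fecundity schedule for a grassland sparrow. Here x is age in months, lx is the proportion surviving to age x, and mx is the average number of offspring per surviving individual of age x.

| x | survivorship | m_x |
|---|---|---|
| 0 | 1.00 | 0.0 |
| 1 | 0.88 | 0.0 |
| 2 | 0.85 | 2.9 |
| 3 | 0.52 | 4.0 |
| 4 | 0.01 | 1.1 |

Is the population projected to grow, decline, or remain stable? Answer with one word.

R0 = Σ lx·mx = 0 + 0 + 2.465 + 2.08 + 0.011 = 4.556
R0 > 1, so the population is growing.

growing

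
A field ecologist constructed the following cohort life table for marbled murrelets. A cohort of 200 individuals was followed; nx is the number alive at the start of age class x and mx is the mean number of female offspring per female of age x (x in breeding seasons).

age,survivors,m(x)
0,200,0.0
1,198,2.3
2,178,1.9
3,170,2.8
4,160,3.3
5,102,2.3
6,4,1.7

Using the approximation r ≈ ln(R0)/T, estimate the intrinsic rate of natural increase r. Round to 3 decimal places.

lx = nx/n0 = nx/200: 1, 0.99, 0.89, 0.85, 0.8, 0.51, 0.02
R0 = Σ lx·mx = 0 + 2.277 + 1.691 + 2.38 + 2.64 + 1.173 + 0.034 = 10.195
Σ x·lx·mx = 29.428; T = 29.428/10.195 = 2.88651…
r ≈ ln(R0)/T = ln(10.195)/2.88651… = 0.8044… → 0.804

0.804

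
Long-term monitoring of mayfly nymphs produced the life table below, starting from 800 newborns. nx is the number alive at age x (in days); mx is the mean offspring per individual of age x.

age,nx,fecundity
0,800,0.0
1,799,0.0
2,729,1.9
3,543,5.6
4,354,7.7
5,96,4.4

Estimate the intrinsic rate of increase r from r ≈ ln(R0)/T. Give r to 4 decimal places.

lx = nx/n0 = nx/800: 1, 0.99875, 0.91125, 0.67875, 0.4425, 0.12
R0 = Σ lx·mx = 0 + 0 + 1.73138… + 3.801… + 3.40725 + 0.528 = 9.467625
Σ x·lx·mx = 31.13475; T = 31.13475/9.467625 = 3.28855…
r ≈ ln(R0)/T = ln(9.467625)/3.28855… = 0.683547… → 0.6835

0.6835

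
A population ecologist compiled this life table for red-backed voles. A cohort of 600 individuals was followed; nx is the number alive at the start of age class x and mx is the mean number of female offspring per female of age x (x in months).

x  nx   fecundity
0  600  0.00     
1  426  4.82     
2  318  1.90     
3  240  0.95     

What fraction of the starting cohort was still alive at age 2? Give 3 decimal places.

0.530

l_2 = n_2/n_0 = 318/600 = 0.53 → 0.530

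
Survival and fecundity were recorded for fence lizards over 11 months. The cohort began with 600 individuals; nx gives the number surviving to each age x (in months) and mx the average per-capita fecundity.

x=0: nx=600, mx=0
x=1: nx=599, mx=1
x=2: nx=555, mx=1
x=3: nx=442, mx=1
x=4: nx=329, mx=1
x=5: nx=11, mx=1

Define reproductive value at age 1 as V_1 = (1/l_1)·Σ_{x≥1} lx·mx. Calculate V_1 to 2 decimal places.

3.23

lx = nx/n0 = nx/600: 1, 0.99833…, 0.925, 0.73667…, 0.54833…, 0.01833…
lx·mx for x ≥ 1: 0.998333…, 0.925, 0.736667…, 0.548333…, 0.018333… → sum = 3.226667…
V_1 = 3.226667… / l_1 = 3.226667… / 0.998333… = 3.232053… → 3.23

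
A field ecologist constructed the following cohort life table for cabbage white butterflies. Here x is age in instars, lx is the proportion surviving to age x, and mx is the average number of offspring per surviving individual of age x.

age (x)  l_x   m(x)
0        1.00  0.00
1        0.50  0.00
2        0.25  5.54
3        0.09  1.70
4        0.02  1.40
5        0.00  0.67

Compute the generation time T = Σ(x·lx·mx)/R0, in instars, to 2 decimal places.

2.13

lx·mx: 0, 0, 1.385, 0.153, 0.028, 0 → R0 = 1.566
x·lx·mx: 0, 0, 2.77, 0.459, 0.112, 0 → Σ = 3.341
T = 3.341 / 1.566 = 2.133461… → 2.13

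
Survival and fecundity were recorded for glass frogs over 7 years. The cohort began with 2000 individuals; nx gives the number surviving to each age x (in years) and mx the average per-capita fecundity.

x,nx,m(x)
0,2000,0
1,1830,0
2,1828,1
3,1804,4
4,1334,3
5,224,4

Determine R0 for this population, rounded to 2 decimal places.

6.97

lx = nx/n0 = nx/2000: 1, 0.915, 0.914, 0.902, 0.667, 0.112
lx·mx by age: 0, 0, 0.914, 3.608, 2.001, 0.448
R0 = Σ lx·mx = 6.971 → 6.97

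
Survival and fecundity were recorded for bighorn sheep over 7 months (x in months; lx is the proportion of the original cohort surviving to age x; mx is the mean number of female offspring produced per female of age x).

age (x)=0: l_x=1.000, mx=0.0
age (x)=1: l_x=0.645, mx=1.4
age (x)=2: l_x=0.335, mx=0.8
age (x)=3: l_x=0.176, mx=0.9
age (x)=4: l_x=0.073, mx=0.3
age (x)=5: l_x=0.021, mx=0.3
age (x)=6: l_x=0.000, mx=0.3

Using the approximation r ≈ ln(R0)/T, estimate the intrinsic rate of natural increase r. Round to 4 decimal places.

0.2041

R0 = Σ lx·mx = 0 + 0.903 + 0.268 + 0.1584 + 0.0219 + 0.0063 + 0 = 1.3576
Σ x·lx·mx = 2.0333; T = 2.0333/1.3576 = 1.49772…
r ≈ ln(R0)/T = ln(1.3576)/1.49772… = 0.204123… → 0.2041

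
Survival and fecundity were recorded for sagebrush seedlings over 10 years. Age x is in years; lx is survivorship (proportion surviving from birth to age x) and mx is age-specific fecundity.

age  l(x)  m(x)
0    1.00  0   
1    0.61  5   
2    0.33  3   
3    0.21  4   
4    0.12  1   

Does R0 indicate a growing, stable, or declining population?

R0 = Σ lx·mx = 0 + 3.05 + 0.99 + 0.84 + 0.12 = 5
R0 > 1, so the population is growing.

growing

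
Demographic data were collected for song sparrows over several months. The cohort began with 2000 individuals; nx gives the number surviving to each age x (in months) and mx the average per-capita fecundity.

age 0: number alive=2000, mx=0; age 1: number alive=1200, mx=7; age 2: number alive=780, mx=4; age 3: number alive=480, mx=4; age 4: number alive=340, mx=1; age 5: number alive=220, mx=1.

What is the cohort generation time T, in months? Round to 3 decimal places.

lx = nx/n0 = nx/2000: 1, 0.6, 0.39, 0.24, 0.17, 0.11
lx·mx: 0, 4.2, 1.56, 0.96, 0.17, 0.11 → R0 = 7
x·lx·mx: 0, 4.2, 3.12, 2.88, 0.68, 0.55 → Σ = 11.43
T = 11.43 / 7 = 1.632857… → 1.633

1.633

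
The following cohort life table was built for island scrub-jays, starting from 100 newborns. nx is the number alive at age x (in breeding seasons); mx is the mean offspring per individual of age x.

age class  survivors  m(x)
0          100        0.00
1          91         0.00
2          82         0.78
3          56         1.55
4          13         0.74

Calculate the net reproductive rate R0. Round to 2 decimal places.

lx = nx/n0 = nx/100: 1, 0.91, 0.82, 0.56, 0.13
lx·mx by age: 0, 0, 0.6396, 0.868, 0.0962
R0 = Σ lx·mx = 1.6038 → 1.60

1.60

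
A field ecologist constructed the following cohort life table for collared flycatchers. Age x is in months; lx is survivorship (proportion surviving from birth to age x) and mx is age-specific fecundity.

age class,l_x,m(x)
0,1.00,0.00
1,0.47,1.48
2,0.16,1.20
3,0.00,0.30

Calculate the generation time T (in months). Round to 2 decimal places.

lx·mx: 0, 0.6956, 0.192, 0 → R0 = 0.8876
x·lx·mx: 0, 0.6956, 0.384, 0 → Σ = 1.0796
T = 1.0796 / 0.8876 = 1.216314… → 1.22

1.22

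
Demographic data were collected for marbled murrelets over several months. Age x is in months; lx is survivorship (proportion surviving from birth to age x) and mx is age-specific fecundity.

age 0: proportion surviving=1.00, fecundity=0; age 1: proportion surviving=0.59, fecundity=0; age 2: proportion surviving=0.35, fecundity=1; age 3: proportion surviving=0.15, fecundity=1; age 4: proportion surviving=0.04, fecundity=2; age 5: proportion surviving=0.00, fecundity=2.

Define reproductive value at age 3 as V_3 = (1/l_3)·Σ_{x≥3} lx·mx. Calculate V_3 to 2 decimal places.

lx·mx for x ≥ 3: 0.15, 0.08, 0 → sum = 0.23
V_3 = 0.23 / l_3 = 0.23 / 0.15 = 1.533333… → 1.53

1.53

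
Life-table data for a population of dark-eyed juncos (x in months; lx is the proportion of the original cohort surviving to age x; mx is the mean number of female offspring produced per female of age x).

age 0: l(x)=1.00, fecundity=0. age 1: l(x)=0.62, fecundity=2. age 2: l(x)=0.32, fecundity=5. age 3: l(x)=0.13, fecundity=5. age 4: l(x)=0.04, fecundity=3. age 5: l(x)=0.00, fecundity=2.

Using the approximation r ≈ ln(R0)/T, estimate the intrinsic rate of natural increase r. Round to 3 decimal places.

R0 = Σ lx·mx = 0 + 1.24 + 1.6 + 0.65 + 0.12 + 0 = 3.61
Σ x·lx·mx = 6.87; T = 6.87/3.61 = 1.90305…
r ≈ ln(R0)/T = ln(3.61)/1.90305… = 0.67455… → 0.675

0.675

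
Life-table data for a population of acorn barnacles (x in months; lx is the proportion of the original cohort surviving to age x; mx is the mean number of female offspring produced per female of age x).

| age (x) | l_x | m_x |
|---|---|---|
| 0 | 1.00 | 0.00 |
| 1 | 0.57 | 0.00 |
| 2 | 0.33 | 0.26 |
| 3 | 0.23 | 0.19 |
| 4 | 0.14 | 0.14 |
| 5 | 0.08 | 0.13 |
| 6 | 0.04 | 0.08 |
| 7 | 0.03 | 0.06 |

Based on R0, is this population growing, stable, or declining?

declining

R0 = Σ lx·mx = 0 + 0 + 0.0858 + 0.0437 + 0.0196 + 0.0104 + 0.0032 + 0.0018 = 0.1645
R0 < 1, so the population is declining.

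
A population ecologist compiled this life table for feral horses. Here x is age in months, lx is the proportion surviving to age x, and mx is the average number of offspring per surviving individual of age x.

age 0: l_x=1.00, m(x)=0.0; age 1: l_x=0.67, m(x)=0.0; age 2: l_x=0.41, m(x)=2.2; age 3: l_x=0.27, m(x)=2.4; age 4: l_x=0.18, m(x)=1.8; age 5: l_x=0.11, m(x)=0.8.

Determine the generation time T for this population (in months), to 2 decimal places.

lx·mx: 0, 0, 0.902, 0.648, 0.324, 0.088 → R0 = 1.962
x·lx·mx: 0, 0, 1.804, 1.944, 1.296, 0.44 → Σ = 5.484
T = 5.484 / 1.962 = 2.795107… → 2.80

2.80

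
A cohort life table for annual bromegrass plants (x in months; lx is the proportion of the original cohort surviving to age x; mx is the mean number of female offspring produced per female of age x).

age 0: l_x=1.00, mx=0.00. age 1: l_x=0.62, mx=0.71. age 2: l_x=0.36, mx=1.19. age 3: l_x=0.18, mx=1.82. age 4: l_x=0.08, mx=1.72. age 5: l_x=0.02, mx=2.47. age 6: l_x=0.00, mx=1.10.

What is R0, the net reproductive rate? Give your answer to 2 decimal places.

lx·mx by age: 0, 0.4402, 0.4284, 0.3276, 0.1376, 0.0494, 0
R0 = Σ lx·mx = 1.3832 → 1.38

1.38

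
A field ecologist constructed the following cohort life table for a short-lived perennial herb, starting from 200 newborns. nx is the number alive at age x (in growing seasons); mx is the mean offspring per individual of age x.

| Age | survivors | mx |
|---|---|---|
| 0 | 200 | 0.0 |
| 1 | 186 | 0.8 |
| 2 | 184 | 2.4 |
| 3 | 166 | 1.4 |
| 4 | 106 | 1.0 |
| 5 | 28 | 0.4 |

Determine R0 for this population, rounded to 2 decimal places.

4.70

lx = nx/n0 = nx/200: 1, 0.93, 0.92, 0.83, 0.53, 0.14
lx·mx by age: 0, 0.744, 2.208, 1.162, 0.53, 0.056
R0 = Σ lx·mx = 4.7 → 4.70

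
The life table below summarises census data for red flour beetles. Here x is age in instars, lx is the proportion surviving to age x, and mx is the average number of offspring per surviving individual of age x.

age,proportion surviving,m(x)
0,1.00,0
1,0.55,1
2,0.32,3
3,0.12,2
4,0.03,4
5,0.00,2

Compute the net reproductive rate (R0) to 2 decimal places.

1.87

lx·mx by age: 0, 0.55, 0.96, 0.24, 0.12, 0
R0 = Σ lx·mx = 1.87 → 1.87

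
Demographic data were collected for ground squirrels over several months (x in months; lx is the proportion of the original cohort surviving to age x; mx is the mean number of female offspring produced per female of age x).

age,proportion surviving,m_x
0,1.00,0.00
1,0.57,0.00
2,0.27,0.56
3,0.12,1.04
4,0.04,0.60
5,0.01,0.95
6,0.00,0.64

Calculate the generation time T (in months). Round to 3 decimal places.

lx·mx: 0, 0, 0.1512, 0.1248, 0.024, 0.0095, 0 → R0 = 0.3095
x·lx·mx: 0, 0, 0.3024, 0.3744, 0.096, 0.0475, 0 → Σ = 0.8203
T = 0.8203 / 0.3095 = 2.650404… → 2.650

2.650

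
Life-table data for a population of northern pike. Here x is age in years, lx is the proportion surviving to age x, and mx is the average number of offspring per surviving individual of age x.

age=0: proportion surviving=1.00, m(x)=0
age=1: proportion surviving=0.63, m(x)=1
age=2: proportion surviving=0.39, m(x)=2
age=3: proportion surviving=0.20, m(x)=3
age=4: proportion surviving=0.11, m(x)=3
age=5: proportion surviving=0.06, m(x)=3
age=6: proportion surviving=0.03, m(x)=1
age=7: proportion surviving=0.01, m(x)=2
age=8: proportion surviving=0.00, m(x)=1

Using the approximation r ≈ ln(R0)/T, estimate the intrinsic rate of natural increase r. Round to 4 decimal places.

R0 = Σ lx·mx = 0 + 0.63 + 0.78 + 0.6 + 0.33 + 0.18 + 0.03 + 0.02 + 0 = 2.57
Σ x·lx·mx = 6.53; T = 6.53/2.57 = 2.54086…
r ≈ ln(R0)/T = ln(2.57)/2.54086… = 0.371491… → 0.3715

0.3715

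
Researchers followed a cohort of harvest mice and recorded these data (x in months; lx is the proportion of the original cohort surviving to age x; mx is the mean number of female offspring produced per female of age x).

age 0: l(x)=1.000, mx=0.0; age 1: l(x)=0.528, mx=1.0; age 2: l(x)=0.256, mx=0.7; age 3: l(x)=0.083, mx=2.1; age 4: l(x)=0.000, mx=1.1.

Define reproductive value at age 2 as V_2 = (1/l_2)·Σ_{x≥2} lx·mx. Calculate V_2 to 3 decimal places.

lx·mx for x ≥ 2: 0.1792, 0.1743, 0 → sum = 0.3535
V_2 = 0.3535 / l_2 = 0.3535 / 0.256 = 1.380859… → 1.381

1.381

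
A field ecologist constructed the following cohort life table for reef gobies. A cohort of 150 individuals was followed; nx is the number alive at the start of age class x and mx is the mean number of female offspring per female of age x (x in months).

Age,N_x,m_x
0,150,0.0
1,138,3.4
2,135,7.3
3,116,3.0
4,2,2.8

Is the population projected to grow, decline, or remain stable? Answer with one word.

lx = nx/n0 = nx/150: 1, 0.92, 0.9, 0.77333…, 0.01333…
R0 = Σ lx·mx = 0 + 3.128 + 6.57 + 2.32… + 0.037333… = 12.055333…
R0 > 1, so the population is growing.

growing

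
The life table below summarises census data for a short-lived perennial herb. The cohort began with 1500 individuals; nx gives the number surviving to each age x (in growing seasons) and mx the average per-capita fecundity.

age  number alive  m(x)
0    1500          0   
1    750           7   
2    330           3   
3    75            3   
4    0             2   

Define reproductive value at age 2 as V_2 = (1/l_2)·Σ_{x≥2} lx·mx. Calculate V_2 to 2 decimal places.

3.68

lx = nx/n0 = nx/1500: 1, 0.5, 0.22, 0.05, 0
lx·mx for x ≥ 2: 0.66, 0.15, 0 → sum = 0.81
V_2 = 0.81 / l_2 = 0.81 / 0.22 = 3.681818… → 3.68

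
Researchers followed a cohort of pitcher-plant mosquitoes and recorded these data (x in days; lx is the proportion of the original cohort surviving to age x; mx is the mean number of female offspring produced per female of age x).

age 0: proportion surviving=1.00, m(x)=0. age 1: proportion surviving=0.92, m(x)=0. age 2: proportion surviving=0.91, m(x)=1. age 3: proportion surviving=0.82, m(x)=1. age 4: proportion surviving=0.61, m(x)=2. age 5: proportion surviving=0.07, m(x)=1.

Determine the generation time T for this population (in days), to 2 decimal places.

lx·mx: 0, 0, 0.91, 0.82, 1.22, 0.07 → R0 = 3.02
x·lx·mx: 0, 0, 1.82, 2.46, 4.88, 0.35 → Σ = 9.51
T = 9.51 / 3.02 = 3.149007… → 3.15

3.15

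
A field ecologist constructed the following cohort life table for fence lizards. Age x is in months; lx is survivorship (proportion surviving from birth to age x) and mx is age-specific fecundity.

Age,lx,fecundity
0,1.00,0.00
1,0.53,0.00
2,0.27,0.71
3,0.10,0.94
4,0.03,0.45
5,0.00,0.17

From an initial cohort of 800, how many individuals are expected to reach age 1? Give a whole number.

Expected survivors = N0 · l_1 = 800 × 0.53 = 424 → 424

424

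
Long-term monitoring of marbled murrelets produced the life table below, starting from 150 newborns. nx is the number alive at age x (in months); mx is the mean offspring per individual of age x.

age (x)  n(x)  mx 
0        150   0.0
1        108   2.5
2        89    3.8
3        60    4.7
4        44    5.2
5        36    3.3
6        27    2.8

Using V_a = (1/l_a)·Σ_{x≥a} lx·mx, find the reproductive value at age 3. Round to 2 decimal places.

lx = nx/n0 = nx/150: 1, 0.72, 0.59333…, 0.4, 0.29333…, 0.24, 0.18
lx·mx for x ≥ 3: 1.88, 1.525333…, 0.792, 0.504 → sum = 4.701333…
V_3 = 4.701333… / l_3 = 4.701333… / 0.4 = 11.753333… → 11.75

11.75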